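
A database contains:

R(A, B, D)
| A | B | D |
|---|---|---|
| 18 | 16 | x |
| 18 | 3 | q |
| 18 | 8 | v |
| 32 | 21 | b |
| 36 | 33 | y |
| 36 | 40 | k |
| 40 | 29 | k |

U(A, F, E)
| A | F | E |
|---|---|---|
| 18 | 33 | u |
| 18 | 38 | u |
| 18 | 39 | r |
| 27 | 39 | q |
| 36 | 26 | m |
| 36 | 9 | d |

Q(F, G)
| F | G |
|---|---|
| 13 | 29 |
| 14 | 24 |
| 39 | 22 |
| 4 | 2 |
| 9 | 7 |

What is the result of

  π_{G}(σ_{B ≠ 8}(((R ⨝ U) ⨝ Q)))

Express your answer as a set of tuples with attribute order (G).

{22, 7}

R ⋈ U (natural join on A): {(18, 16, x, 33, u), (18, 16, x, 38, u), (18, 16, x, 39, r), (18, 3, q, 33, u), (18, 3, q, 38, u), (18, 3, q, 39, r), (18, 8, v, 33, u), (18, 8, v, 38, u), (18, 8, v, 39, r), (36, 33, y, 26, m), (36, 33, y, 9, d), (36, 40, k, 26, m), (36, 40, k, 9, d)}
(R ⨝ U) ⋈ Q (natural join on F): {(18, 16, x, 39, r, 22), (18, 3, q, 39, r, 22), (18, 8, v, 39, r, 22), (36, 33, y, 9, d, 7), (36, 40, k, 9, d, 7)}
σ[B ≠ 8]: keep tuples satisfying B ≠ 8 → {(18, 16, x, 39, r, 22), (18, 3, q, 39, r, 22), (36, 33, y, 9, d, 7), (36, 40, k, 9, d, 7)}
π_{G} gives {22, 7} (2 duplicate(s) eliminated).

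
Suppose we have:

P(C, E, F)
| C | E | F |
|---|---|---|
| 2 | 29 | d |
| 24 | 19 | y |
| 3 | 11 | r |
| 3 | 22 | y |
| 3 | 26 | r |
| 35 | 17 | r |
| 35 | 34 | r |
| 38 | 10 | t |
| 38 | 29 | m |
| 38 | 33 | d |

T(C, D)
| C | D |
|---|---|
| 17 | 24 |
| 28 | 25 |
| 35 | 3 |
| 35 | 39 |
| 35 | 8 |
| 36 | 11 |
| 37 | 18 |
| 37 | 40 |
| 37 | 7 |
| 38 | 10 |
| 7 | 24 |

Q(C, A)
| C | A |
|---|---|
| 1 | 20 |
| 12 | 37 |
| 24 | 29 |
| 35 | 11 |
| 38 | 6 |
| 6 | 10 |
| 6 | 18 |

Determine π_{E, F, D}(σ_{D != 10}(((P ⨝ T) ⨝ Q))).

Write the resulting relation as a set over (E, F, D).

Joining P and T on C yields {(35, 17, r, 3), (35, 17, r, 39), (35, 17, r, 8), (35, 34, r, 3), (35, 34, r, 39), (35, 34, r, 8), (38, 10, t, 10), (38, 29, m, 10), (38, 33, d, 10)}.
Joining (P ⨝ T) and Q on C yields {(35, 17, r, 3, 11), (35, 17, r, 39, 11), (35, 17, r, 8, 11), (35, 34, r, 3, 11), (35, 34, r, 39, 11), (35, 34, r, 8, 11), (38, 10, t, 10, 6), (38, 29, m, 10, 6), (38, 33, d, 10, 6)}.
σ[D != 10]: keep tuples satisfying D != 10 → {(35, 17, r, 3, 11), (35, 17, r, 39, 11), (35, 17, r, 8, 11), (35, 34, r, 3, 11), (35, 34, r, 39, 11), (35, 34, r, 8, 11)}
Keep only column(s) E, F, D: {(17, r, 3), (17, r, 39), (17, r, 8), (34, r, 3), (34, r, 39), (34, r, 8)}

{(17, r, 3), (17, r, 39), (17, r, 8), (34, r, 3), (34, r, 39), (34, r, 8)}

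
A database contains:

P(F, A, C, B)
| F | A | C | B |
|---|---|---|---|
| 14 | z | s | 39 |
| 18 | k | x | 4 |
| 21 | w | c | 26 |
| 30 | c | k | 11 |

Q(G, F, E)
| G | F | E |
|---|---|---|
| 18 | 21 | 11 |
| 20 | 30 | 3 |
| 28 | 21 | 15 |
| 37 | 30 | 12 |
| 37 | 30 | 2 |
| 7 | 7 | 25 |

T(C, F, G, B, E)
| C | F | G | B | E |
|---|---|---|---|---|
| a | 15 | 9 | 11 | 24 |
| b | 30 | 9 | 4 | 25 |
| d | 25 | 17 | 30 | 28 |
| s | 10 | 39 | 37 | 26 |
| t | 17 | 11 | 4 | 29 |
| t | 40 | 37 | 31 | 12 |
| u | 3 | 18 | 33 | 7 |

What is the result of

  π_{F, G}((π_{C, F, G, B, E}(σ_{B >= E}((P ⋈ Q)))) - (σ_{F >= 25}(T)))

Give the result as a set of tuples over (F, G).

{(21, 18), (21, 28), (30, 20), (30, 37)}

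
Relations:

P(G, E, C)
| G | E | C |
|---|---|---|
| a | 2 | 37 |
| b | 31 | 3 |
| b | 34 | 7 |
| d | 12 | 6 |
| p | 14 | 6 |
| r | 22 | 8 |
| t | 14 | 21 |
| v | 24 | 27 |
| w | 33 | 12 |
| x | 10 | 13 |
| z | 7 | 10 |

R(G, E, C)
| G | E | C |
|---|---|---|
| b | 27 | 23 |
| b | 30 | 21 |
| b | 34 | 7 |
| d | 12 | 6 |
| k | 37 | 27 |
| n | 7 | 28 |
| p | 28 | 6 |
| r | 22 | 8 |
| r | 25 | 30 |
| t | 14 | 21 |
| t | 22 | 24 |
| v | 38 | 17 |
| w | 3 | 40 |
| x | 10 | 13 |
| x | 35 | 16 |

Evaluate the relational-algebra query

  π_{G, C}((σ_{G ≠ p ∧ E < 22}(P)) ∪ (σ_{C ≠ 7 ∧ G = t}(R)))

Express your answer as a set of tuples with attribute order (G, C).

Apply σ_{G ≠ p ∧ E < 22}; surviving tuples: {(a, 2, 37), (d, 12, 6), (t, 14, 21), (x, 10, 13), (z, 7, 10)}
Apply σ_{C ≠ 7 ∧ G = t}; surviving tuples: {(t, 14, 21), (t, 22, 24)}
Union: {(a, 2, 37), (d, 12, 6), (t, 14, 21), (x, 10, 13), (z, 7, 10)} with {(t, 14, 21), (t, 22, 24)} → {(a, 2, 37), (d, 12, 6), (t, 14, 21), (t, 22, 24), (x, 10, 13), (z, 7, 10)}
π_{G, C} gives {(a, 37), (d, 6), (t, 21), (t, 24), (x, 13), (z, 10)}.

{(a, 37), (d, 6), (t, 21), (t, 24), (x, 13), (z, 10)}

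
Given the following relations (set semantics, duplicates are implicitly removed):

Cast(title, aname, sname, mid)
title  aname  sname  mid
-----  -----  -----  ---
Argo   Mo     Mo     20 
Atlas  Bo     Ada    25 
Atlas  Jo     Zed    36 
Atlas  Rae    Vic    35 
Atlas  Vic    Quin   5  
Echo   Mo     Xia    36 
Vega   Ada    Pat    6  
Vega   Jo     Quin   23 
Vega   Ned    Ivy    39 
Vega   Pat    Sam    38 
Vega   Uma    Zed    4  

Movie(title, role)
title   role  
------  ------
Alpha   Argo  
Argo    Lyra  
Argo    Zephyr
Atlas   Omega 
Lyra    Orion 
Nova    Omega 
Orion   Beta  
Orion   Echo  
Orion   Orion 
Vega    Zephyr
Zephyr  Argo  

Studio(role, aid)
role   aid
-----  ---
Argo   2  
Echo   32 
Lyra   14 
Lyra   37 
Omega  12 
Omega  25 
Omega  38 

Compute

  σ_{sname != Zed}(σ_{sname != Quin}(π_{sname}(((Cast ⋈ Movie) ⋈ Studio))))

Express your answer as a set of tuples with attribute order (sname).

Joining Cast and Movie on title yields {(Argo, Mo, Mo, 20, Lyra), (Argo, Mo, Mo, 20, Zephyr), (Atlas, Bo, Ada, 25, Omega), (Atlas, Jo, Zed, 36, Omega), (Atlas, Rae, Vic, 35, Omega), (Atlas, Vic, Quin, 5, Omega), (Vega, Ada, Pat, 6, Zephyr), (Vega, Jo, Quin, 23, Zephyr), (Vega, Ned, Ivy, 39, Zephyr), (Vega, Pat, Sam, 38, Zephyr), (Vega, Uma, Zed, 4, Zephyr)}.
Joining (Cast ⋈ Movie) and Studio on role yields {(Argo, Mo, Mo, 20, Lyra, 14), (Argo, Mo, Mo, 20, Lyra, 37), (Atlas, Bo, Ada, 25, Omega, 12), (Atlas, Bo, Ada, 25, Omega, 25), (Atlas, Bo, Ada, 25, Omega, 38), (Atlas, Jo, Zed, 36, Omega, 12), (Atlas, Jo, Zed, 36, Omega, 25), (Atlas, Jo, Zed, 36, Omega, 38), (Atlas, Rae, Vic, 35, Omega, 12), (Atlas, Rae, Vic, 35, Omega, 25), (Atlas, Rae, Vic, 35, Omega, 38), (Atlas, Vic, Quin, 5, Omega, 12), (Atlas, Vic, Quin, 5, Omega, 25), (Atlas, Vic, Quin, 5, Omega, 38)}.
Keep only column(s) sname (9 duplicate(s) eliminated): {Ada, Mo, Quin, Vic, Zed}
Selection sname != Quin: {Ada, Mo, Vic, Zed}
Selection sname != Zed: {Ada, Mo, Vic}

{Ada, Mo, Vic}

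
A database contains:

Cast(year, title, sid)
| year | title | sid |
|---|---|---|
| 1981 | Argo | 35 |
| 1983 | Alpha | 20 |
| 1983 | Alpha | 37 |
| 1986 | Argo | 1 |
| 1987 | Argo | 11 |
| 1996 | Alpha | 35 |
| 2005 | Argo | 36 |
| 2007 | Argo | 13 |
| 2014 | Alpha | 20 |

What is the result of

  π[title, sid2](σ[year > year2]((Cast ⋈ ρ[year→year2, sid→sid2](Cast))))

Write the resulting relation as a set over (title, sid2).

ρ[year→year2, sid→sid2]: schema becomes (year2, title, sid2); tuples unchanged.
Cast ⋈ ρ[year→year2, sid→sid2](Cast) (natural join on title): {(1981, Argo, 35, 1981, 35), (1981, Argo, 35, 1986, 1), (1981, Argo, 35, 1987, 11), (1981, Argo, 35, 2005, 36), (1981, Argo, 35, 2007, 13), (1983, Alpha, 20, 1983, 20), (1983, Alpha, 20, 1983, 37), (1983, Alpha, 20, 1996, 35), (1983, Alpha, 20, 2014, 20), (1983, Alpha, 37, 1983, 20), (1983, Alpha, 37, 1983, 37), (1983, Alpha, 37, 1996, 35), (1983, Alpha, 37, 2014, 20), (1986, Argo, 1, 1981, 35), (1986, Argo, 1, 1986, 1), (1986, Argo, 1, 1987, 11), (1986, Argo, 1, 2005, 36), (1986, Argo, 1, 2007, 13), (1987, Argo, 11, 1981, 35), (1987, Argo, 11, 1986, 1), (1987, Argo, 11, 1987, 11), (1987, Argo, 11, 2005, 36), (1987, Argo, 11, 2007, 13), (1996, Alpha, 35, 1983, 20), (1996, Alpha, 35, 1983, 37), (1996, Alpha, 35, 1996, 35), (1996, Alpha, 35, 2014, 20), (2005, Argo, 36, 1981, 35), (2005, Argo, 36, 1986, 1), (2005, Argo, 36, 1987, 11), (2005, Argo, 36, 2005, 36), (2005, Argo, 36, 2007, 13), (2007, Argo, 13, 1981, 35), (2007, Argo, 13, 1986, 1), (2007, Argo, 13, 1987, 11), (2007, Argo, 13, 2005, 36), (2007, Argo, 13, 2007, 13), (2014, Alpha, 20, 1983, 20), (2014, Alpha, 20, 1983, 37), (2014, Alpha, 20, 1996, 35), (2014, Alpha, 20, 2014, 20)}
Filtering on year > year2 leaves {(1986, Argo, 1, 1981, 35), (1987, Argo, 11, 1981, 35), (1987, Argo, 11, 1986, 1), (1996, Alpha, 35, 1983, 20), (1996, Alpha, 35, 1983, 37), (2005, Argo, 36, 1981, 35), (2005, Argo, 36, 1986, 1), (2005, Argo, 36, 1987, 11), (2007, Argo, 13, 1981, 35), (2007, Argo, 13, 1986, 1), (2007, Argo, 13, 1987, 11), (2007, Argo, 13, 2005, 36), (2014, Alpha, 20, 1983, 20), (2014, Alpha, 20, 1983, 37), (2014, Alpha, 20, 1996, 35)}.
Projecting to title, sid2 (8 duplicate(s) eliminated): {(Alpha, 20), (Alpha, 35), (Alpha, 37), (Argo, 1), (Argo, 11), (Argo, 35), (Argo, 36)}

{(Alpha, 20), (Alpha, 35), (Alpha, 37), (Argo, 1), (Argo, 11), (Argo, 35), (Argo, 36)}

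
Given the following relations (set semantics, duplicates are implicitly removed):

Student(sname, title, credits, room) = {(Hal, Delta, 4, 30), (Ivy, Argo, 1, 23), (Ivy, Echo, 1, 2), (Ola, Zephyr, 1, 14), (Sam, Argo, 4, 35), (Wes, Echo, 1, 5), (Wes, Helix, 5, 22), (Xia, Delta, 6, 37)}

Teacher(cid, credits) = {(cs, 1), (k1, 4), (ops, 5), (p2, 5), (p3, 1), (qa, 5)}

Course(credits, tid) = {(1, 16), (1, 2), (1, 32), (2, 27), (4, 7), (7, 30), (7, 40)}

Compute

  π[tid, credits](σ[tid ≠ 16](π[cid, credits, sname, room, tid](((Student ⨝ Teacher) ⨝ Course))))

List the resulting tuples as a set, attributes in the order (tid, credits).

{(2, 1), (32, 1), (7, 4)}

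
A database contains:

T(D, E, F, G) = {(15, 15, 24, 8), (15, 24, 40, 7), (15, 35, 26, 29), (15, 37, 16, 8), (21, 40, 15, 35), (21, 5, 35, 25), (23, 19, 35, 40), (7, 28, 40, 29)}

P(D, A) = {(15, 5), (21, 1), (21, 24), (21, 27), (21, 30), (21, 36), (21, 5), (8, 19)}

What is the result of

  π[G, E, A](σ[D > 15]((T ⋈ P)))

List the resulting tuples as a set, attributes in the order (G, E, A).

{(25, 5, 1), (25, 5, 24), (25, 5, 27), (25, 5, 30), (25, 5, 36), (25, 5, 5), (35, 40, 1), (35, 40, 24), (35, 40, 27), (35, 40, 30), (35, 40, 36), (35, 40, 5)}

T ⋈ P (natural join on D): {(15, 15, 24, 8, 5), (15, 24, 40, 7, 5), (15, 35, 26, 29, 5), (15, 37, 16, 8, 5), (21, 40, 15, 35, 1), (21, 40, 15, 35, 24), (21, 40, 15, 35, 27), (21, 40, 15, 35, 30), (21, 40, 15, 35, 36), (21, 40, 15, 35, 5), (21, 5, 35, 25, 1), (21, 5, 35, 25, 24), (21, 5, 35, 25, 27), (21, 5, 35, 25, 30), (21, 5, 35, 25, 36), (21, 5, 35, 25, 5)}
Selection D > 15: {(21, 40, 15, 35, 1), (21, 40, 15, 35, 24), (21, 40, 15, 35, 27), (21, 40, 15, 35, 30), (21, 40, 15, 35, 36), (21, 40, 15, 35, 5), (21, 5, 35, 25, 1), (21, 5, 35, 25, 24), (21, 5, 35, 25, 27), (21, 5, 35, 25, 30), (21, 5, 35, 25, 36), (21, 5, 35, 25, 5)}
Projecting to G, E, A: {(25, 5, 1), (25, 5, 24), (25, 5, 27), (25, 5, 30), (25, 5, 36), (25, 5, 5), (35, 40, 1), (35, 40, 24), (35, 40, 27), (35, 40, 30), (35, 40, 36), (35, 40, 5)}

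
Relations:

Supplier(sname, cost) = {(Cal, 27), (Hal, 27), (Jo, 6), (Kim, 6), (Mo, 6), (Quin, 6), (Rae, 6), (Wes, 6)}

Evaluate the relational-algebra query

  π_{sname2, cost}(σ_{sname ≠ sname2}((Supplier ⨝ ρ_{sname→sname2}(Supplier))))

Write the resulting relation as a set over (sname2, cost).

{(Cal, 27), (Hal, 27), (Jo, 6), (Kim, 6), (Mo, 6), (Quin, 6), (Rae, 6), (Wes, 6)}

ρ[sname→sname2]: schema becomes (sname2, cost); tuples unchanged.
Supplier ⋈ ρ_{sname→sname2}(Supplier) (natural join on cost): {(Cal, 27, Cal), (Cal, 27, Hal), (Hal, 27, Cal), (Hal, 27, Hal), (Jo, 6, Jo), (Jo, 6, Kim), (Jo, 6, Mo), (Jo, 6, Quin), (Jo, 6, Rae), (Jo, 6, Wes), (Kim, 6, Jo), (Kim, 6, Kim), (Kim, 6, Mo), (Kim, 6, Quin), (Kim, 6, Rae), (Kim, 6, Wes), (Mo, 6, Jo), (Mo, 6, Kim), (Mo, 6, Mo), (Mo, 6, Quin), (Mo, 6, Rae), (Mo, 6, Wes), (Quin, 6, Jo), (Quin, 6, Kim), (Quin, 6, Mo), (Quin, 6, Quin), (Quin, 6, Rae), (Quin, 6, Wes), (Rae, 6, Jo), (Rae, 6, Kim), (Rae, 6, Mo), (Rae, 6, Quin), (Rae, 6, Rae), (Rae, 6, Wes), (Wes, 6, Jo), (Wes, 6, Kim), (Wes, 6, Mo), (Wes, 6, Quin), (Wes, 6, Rae), (Wes, 6, Wes)}
Apply σ_{sname ≠ sname2}; surviving tuples: {(Cal, 27, Hal), (Hal, 27, Cal), (Jo, 6, Kim), (Jo, 6, Mo), (Jo, 6, Quin), (Jo, 6, Rae), (Jo, 6, Wes), (Kim, 6, Jo), (Kim, 6, Mo), (Kim, 6, Quin), (Kim, 6, Rae), (Kim, 6, Wes), (Mo, 6, Jo), (Mo, 6, Kim), (Mo, 6, Quin), (Mo, 6, Rae), (Mo, 6, Wes), (Quin, 6, Jo), (Quin, 6, Kim), (Quin, 6, Mo), (Quin, 6, Rae), (Quin, 6, Wes), (Rae, 6, Jo), (Rae, 6, Kim), (Rae, 6, Mo), (Rae, 6, Quin), (Rae, 6, Wes), (Wes, 6, Jo), (Wes, 6, Kim), (Wes, 6, Mo), (Wes, 6, Quin), (Wes, 6, Rae)}
Keep only column(s) sname2, cost (24 duplicate(s) eliminated): {(Cal, 27), (Hal, 27), (Jo, 6), (Kim, 6), (Mo, 6), (Quin, 6), (Rae, 6), (Wes, 6)}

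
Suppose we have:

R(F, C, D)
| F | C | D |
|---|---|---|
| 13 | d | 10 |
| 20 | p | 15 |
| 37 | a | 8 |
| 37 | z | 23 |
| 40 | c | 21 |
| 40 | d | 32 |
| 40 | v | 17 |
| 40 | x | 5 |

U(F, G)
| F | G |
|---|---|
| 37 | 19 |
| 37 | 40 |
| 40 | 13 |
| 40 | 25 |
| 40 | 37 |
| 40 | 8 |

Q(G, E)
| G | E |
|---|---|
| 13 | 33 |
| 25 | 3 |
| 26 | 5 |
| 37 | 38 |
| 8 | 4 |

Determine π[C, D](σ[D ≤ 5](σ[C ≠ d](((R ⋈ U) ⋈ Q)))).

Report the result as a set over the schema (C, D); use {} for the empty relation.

Natural join on F: {(37, a, 8, 19), (37, a, 8, 40), (37, z, 23, 19), (37, z, 23, 40), (40, c, 21, 13), (40, c, 21, 25), (40, c, 21, 37), (40, c, 21, 8), (40, d, 32, 13), (40, d, 32, 25), (40, d, 32, 37), (40, d, 32, 8), (40, v, 17, 13), (40, v, 17, 25), (40, v, 17, 37), (40, v, 17, 8), (40, x, 5, 13), (40, x, 5, 25), (40, x, 5, 37), (40, x, 5, 8)}
Natural join on G: {(40, c, 21, 13, 33), (40, c, 21, 25, 3), (40, c, 21, 37, 38), (40, c, 21, 8, 4), (40, d, 32, 13, 33), (40, d, 32, 25, 3), (40, d, 32, 37, 38), (40, d, 32, 8, 4), (40, v, 17, 13, 33), (40, v, 17, 25, 3), (40, v, 17, 37, 38), (40, v, 17, 8, 4), (40, x, 5, 13, 33), (40, x, 5, 25, 3), (40, x, 5, 37, 38), (40, x, 5, 8, 4)}
σ[C ≠ d]: keep tuples satisfying C ≠ d → {(40, c, 21, 13, 33), (40, c, 21, 25, 3), (40, c, 21, 37, 38), (40, c, 21, 8, 4), (40, v, 17, 13, 33), (40, v, 17, 25, 3), (40, v, 17, 37, 38), (40, v, 17, 8, 4), (40, x, 5, 13, 33), (40, x, 5, 25, 3), (40, x, 5, 37, 38), (40, x, 5, 8, 4)}
σ[D ≤ 5]: keep tuples satisfying D ≤ 5 → {(40, x, 5, 13, 33), (40, x, 5, 25, 3), (40, x, 5, 37, 38), (40, x, 5, 8, 4)}
Projecting to C, D (3 duplicate(s) eliminated): {(x, 5)}

{(x, 5)}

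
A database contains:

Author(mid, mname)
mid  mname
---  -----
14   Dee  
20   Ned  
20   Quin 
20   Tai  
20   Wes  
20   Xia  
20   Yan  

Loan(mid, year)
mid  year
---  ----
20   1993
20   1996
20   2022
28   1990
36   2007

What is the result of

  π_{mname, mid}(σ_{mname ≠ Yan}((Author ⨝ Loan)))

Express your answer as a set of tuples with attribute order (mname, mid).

Joining Author and Loan on mid yields {(20, Ned, 1993), (20, Ned, 1996), (20, Ned, 2022), (20, Quin, 1993), (20, Quin, 1996), (20, Quin, 2022), (20, Tai, 1993), (20, Tai, 1996), (20, Tai, 2022), (20, Wes, 1993), (20, Wes, 1996), (20, Wes, 2022), (20, Xia, 1993), (20, Xia, 1996), (20, Xia, 2022), (20, Yan, 1993), (20, Yan, 1996), (20, Yan, 2022)}.
Apply σ_{mname ≠ Yan}; surviving tuples: {(20, Ned, 1993), (20, Ned, 1996), (20, Ned, 2022), (20, Quin, 1993), (20, Quin, 1996), (20, Quin, 2022), (20, Tai, 1993), (20, Tai, 1996), (20, Tai, 2022), (20, Wes, 1993), (20, Wes, 1996), (20, Wes, 2022), (20, Xia, 1993), (20, Xia, 1996), (20, Xia, 2022)}
π[mname, mid]: project onto (mname, mid) (10 duplicate(s) eliminated) → {(Ned, 20), (Quin, 20), (Tai, 20), (Wes, 20), (Xia, 20)}

{(Ned, 20), (Quin, 20), (Tai, 20), (Wes, 20), (Xia, 20)}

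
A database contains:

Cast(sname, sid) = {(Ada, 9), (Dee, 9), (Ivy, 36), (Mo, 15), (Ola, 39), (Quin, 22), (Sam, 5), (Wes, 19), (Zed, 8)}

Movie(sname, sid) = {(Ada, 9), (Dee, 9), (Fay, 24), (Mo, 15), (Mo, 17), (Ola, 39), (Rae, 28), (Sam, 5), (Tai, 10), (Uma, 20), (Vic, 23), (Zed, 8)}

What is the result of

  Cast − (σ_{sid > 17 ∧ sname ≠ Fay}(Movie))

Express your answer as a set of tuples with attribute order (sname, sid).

Selection sid > 17 ∧ sname ≠ Fay: {(Ola, 39), (Rae, 28), (Uma, 20), (Vic, 23)}
Set difference of the two operands is {(Ada, 9), (Dee, 9), (Ivy, 36), (Mo, 15), (Quin, 22), (Sam, 5), (Wes, 19), (Zed, 8)}.

{(Ada, 9), (Dee, 9), (Ivy, 36), (Mo, 15), (Quin, 22), (Sam, 5), (Wes, 19), (Zed, 8)}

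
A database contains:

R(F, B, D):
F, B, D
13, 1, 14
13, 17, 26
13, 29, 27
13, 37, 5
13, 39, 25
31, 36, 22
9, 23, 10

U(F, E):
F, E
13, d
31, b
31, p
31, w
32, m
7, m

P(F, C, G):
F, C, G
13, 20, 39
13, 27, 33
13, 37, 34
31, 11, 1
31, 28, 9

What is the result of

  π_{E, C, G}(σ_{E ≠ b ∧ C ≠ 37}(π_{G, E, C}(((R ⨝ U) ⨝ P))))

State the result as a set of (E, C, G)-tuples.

R ⋈ U (natural join on F): {(13, 1, 14, d), (13, 17, 26, d), (13, 29, 27, d), (13, 37, 5, d), (13, 39, 25, d), (31, 36, 22, b), (31, 36, 22, p), (31, 36, 22, w)}
(R ⨝ U) ⋈ P (natural join on F): {(13, 1, 14, d, 20, 39), (13, 1, 14, d, 27, 33), (13, 1, 14, d, 37, 34), (13, 17, 26, d, 20, 39), (13, 17, 26, d, 27, 33), (13, 17, 26, d, 37, 34), (13, 29, 27, d, 20, 39), (13, 29, 27, d, 27, 33), (13, 29, 27, d, 37, 34), (13, 37, 5, d, 20, 39), (13, 37, 5, d, 27, 33), (13, 37, 5, d, 37, 34), (13, 39, 25, d, 20, 39), (13, 39, 25, d, 27, 33), (13, 39, 25, d, 37, 34), (31, 36, 22, b, 11, 1), (31, 36, 22, b, 28, 9), (31, 36, 22, p, 11, 1), (31, 36, 22, p, 28, 9), (31, 36, 22, w, 11, 1), (31, 36, 22, w, 28, 9)}
π[G, E, C]: project onto (G, E, C) (12 duplicate(s) eliminated) → {(1, b, 11), (1, p, 11), (1, w, 11), (33, d, 27), (34, d, 37), (39, d, 20), (9, b, 28), (9, p, 28), (9, w, 28)}
σ[E ≠ b ∧ C ≠ 37]: keep tuples satisfying E ≠ b ∧ C ≠ 37 → {(1, p, 11), (1, w, 11), (33, d, 27), (39, d, 20), (9, p, 28), (9, w, 28)}
π[E, C, G]: project onto (E, C, G) → {(d, 20, 39), (d, 27, 33), (p, 11, 1), (p, 28, 9), (w, 11, 1), (w, 28, 9)}

{(d, 20, 39), (d, 27, 33), (p, 11, 1), (p, 28, 9), (w, 11, 1), (w, 28, 9)}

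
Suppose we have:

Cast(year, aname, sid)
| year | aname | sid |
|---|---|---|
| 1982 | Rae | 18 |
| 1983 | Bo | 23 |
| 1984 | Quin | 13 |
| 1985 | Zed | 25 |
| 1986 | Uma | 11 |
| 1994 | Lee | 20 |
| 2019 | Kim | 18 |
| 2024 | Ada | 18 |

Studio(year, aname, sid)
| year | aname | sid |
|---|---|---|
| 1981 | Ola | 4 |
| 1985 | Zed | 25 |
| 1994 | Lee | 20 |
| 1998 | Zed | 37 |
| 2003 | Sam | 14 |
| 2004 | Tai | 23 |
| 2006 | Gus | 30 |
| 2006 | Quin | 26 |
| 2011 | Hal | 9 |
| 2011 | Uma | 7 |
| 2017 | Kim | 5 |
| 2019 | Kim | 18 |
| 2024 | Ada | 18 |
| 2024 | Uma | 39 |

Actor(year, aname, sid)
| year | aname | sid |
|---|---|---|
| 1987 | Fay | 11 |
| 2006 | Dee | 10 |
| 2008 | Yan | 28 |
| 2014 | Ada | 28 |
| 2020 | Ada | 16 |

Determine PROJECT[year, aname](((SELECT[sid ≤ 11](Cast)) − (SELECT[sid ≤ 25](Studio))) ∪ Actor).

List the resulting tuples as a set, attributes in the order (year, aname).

{(1986, Uma), (1987, Fay), (2006, Dee), (2008, Yan), (2014, Ada), (2020, Ada)}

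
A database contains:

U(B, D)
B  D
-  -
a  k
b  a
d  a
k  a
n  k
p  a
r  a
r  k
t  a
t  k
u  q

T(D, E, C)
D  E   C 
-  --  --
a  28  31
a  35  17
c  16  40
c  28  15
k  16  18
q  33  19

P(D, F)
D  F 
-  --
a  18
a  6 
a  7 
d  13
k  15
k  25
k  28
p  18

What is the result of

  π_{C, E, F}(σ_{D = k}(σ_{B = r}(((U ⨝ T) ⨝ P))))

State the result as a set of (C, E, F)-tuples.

{(18, 16, 15), (18, 16, 25), (18, 16, 28)}

Joining U and T on D yields {(a, k, 16, 18), (b, a, 28, 31), (b, a, 35, 17), (d, a, 28, 31), (d, a, 35, 17), (k, a, 28, 31), (k, a, 35, 17), (n, k, 16, 18), (p, a, 28, 31), (p, a, 35, 17), (r, a, 28, 31), (r, a, 35, 17), (r, k, 16, 18), (t, a, 28, 31), (t, a, 35, 17), (t, k, 16, 18), (u, q, 33, 19)}.
Joining (U ⨝ T) and P on D yields {(a, k, 16, 18, 15), (a, k, 16, 18, 25), (a, k, 16, 18, 28), (b, a, 28, 31, 18), (b, a, 28, 31, 6), (b, a, 28, 31, 7), (b, a, 35, 17, 18), (b, a, 35, 17, 6), (b, a, 35, 17, 7), (d, a, 28, 31, 18), (d, a, 28, 31, 6), (d, a, 28, 31, 7), (d, a, 35, 17, 18), (d, a, 35, 17, 6), (d, a, 35, 17, 7), (k, a, 28, 31, 18), (k, a, 28, 31, 6), (k, a, 28, 31, 7), (k, a, 35, 17, 18), (k, a, 35, 17, 6), (k, a, 35, 17, 7), (n, k, 16, 18, 15), (n, k, 16, 18, 25), (n, k, 16, 18, 28), (p, a, 28, 31, 18), (p, a, 28, 31, 6), (p, a, 28, 31, 7), (p, a, 35, 17, 18), (p, a, 35, 17, 6), (p, a, 35, 17, 7), (r, a, 28, 31, 18), (r, a, 28, 31, 6), (r, a, 28, 31, 7), (r, a, 35, 17, 18), (r, a, 35, 17, 6), (r, a, 35, 17, 7), (r, k, 16, 18, 15), (r, k, 16, 18, 25), (r, k, 16, 18, 28), (t, a, 28, 31, 18), (t, a, 28, 31, 6), (t, a, 28, 31, 7), (t, a, 35, 17, 18), (t, a, 35, 17, 6), (t, a, 35, 17, 7), (t, k, 16, 18, 15), (t, k, 16, 18, 25), (t, k, 16, 18, 28)}.
Filtering on B = r leaves {(r, a, 28, 31, 18), (r, a, 28, 31, 6), (r, a, 28, 31, 7), (r, a, 35, 17, 18), (r, a, 35, 17, 6), (r, a, 35, 17, 7), (r, k, 16, 18, 15), (r, k, 16, 18, 25), (r, k, 16, 18, 28)}.
Filtering on D = k leaves {(r, k, 16, 18, 15), (r, k, 16, 18, 25), (r, k, 16, 18, 28)}.
Projecting to C, E, F: {(18, 16, 15), (18, 16, 25), (18, 16, 28)}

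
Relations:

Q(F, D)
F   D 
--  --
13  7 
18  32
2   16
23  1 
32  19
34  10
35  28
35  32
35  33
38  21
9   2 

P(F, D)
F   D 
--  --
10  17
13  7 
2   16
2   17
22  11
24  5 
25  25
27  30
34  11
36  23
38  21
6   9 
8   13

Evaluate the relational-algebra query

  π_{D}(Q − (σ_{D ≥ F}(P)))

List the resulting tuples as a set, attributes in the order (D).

Filtering on D ≥ F leaves {(10, 17), (2, 16), (2, 17), (25, 25), (27, 30), (6, 9), (8, 13)}.
Taking the difference: {(13, 7), (18, 32), (23, 1), (32, 19), (34, 10), (35, 28), (35, 32), (35, 33), (38, 21), (9, 2)}
Keep only column(s) D (1 duplicate(s) eliminated): {1, 10, 19, 2, 21, 28, 32, 33, 7}

{1, 10, 19, 2, 21, 28, 32, 33, 7}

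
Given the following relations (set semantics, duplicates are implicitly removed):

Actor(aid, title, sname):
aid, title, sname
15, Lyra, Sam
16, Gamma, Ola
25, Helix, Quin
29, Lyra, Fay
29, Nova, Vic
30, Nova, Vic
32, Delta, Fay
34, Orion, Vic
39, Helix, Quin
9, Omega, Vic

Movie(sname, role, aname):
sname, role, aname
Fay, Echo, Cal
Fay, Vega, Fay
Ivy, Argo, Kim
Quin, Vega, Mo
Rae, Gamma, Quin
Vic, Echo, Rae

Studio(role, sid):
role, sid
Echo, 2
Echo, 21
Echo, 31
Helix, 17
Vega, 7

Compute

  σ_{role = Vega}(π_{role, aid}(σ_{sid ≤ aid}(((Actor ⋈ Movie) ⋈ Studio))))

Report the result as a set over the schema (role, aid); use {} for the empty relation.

Natural join on sname: {(25, Helix, Quin, Vega, Mo), (29, Lyra, Fay, Echo, Cal), (29, Lyra, Fay, Vega, Fay), (29, Nova, Vic, Echo, Rae), (30, Nova, Vic, Echo, Rae), (32, Delta, Fay, Echo, Cal), (32, Delta, Fay, Vega, Fay), (34, Orion, Vic, Echo, Rae), (39, Helix, Quin, Vega, Mo), (9, Omega, Vic, Echo, Rae)}
Natural join on role: {(25, Helix, Quin, Vega, Mo, 7), (29, Lyra, Fay, Echo, Cal, 2), (29, Lyra, Fay, Echo, Cal, 21), (29, Lyra, Fay, Echo, Cal, 31), (29, Lyra, Fay, Vega, Fay, 7), (29, Nova, Vic, Echo, Rae, 2), (29, Nova, Vic, Echo, Rae, 21), (29, Nova, Vic, Echo, Rae, 31), (30, Nova, Vic, Echo, Rae, 2), (30, Nova, Vic, Echo, Rae, 21), (30, Nova, Vic, Echo, Rae, 31), (32, Delta, Fay, Echo, Cal, 2), (32, Delta, Fay, Echo, Cal, 21), (32, Delta, Fay, Echo, Cal, 31), (32, Delta, Fay, Vega, Fay, 7), (34, Orion, Vic, Echo, Rae, 2), (34, Orion, Vic, Echo, Rae, 21), (34, Orion, Vic, Echo, Rae, 31), (39, Helix, Quin, Vega, Mo, 7), (9, Omega, Vic, Echo, Rae, 2), (9, Omega, Vic, Echo, Rae, 21), (9, Omega, Vic, Echo, Rae, 31)}
Selection sid ≤ aid: {(25, Helix, Quin, Vega, Mo, 7), (29, Lyra, Fay, Echo, Cal, 2), (29, Lyra, Fay, Echo, Cal, 21), (29, Lyra, Fay, Vega, Fay, 7), (29, Nova, Vic, Echo, Rae, 2), (29, Nova, Vic, Echo, Rae, 21), (30, Nova, Vic, Echo, Rae, 2), (30, Nova, Vic, Echo, Rae, 21), (32, Delta, Fay, Echo, Cal, 2), (32, Delta, Fay, Echo, Cal, 21), (32, Delta, Fay, Echo, Cal, 31), (32, Delta, Fay, Vega, Fay, 7), (34, Orion, Vic, Echo, Rae, 2), (34, Orion, Vic, Echo, Rae, 21), (34, Orion, Vic, Echo, Rae, 31), (39, Helix, Quin, Vega, Mo, 7), (9, Omega, Vic, Echo, Rae, 2)}
Keep only column(s) role, aid (8 duplicate(s) eliminated): {(Echo, 29), (Echo, 30), (Echo, 32), (Echo, 34), (Echo, 9), (Vega, 25), (Vega, 29), (Vega, 32), (Vega, 39)}
Selection role = Vega: {(Vega, 25), (Vega, 29), (Vega, 32), (Vega, 39)}

{(Vega, 25), (Vega, 29), (Vega, 32), (Vega, 39)}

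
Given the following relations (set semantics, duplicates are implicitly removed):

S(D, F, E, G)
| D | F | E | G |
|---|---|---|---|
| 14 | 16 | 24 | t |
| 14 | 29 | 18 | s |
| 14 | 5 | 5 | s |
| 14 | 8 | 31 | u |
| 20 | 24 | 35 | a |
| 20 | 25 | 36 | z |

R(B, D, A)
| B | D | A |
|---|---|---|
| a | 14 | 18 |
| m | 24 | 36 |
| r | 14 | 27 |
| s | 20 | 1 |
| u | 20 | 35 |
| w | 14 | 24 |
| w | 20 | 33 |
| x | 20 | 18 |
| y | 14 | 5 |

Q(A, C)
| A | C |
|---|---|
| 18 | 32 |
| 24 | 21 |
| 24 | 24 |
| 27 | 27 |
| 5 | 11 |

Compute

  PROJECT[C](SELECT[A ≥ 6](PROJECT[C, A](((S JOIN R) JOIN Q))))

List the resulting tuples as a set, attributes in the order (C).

{21, 24, 27, 32}

Joining S and R on D yields {(14, 16, 24, t, a, 18), (14, 16, 24, t, r, 27), (14, 16, 24, t, w, 24), (14, 16, 24, t, y, 5), (14, 29, 18, s, a, 18), (14, 29, 18, s, r, 27), (14, 29, 18, s, w, 24), (14, 29, 18, s, y, 5), (14, 5, 5, s, a, 18), (14, 5, 5, s, r, 27), (14, 5, 5, s, w, 24), (14, 5, 5, s, y, 5), (14, 8, 31, u, a, 18), (14, 8, 31, u, r, 27), (14, 8, 31, u, w, 24), (14, 8, 31, u, y, 5), (20, 24, 35, a, s, 1), (20, 24, 35, a, u, 35), (20, 24, 35, a, w, 33), (20, 24, 35, a, x, 18), (20, 25, 36, z, s, 1), (20, 25, 36, z, u, 35), (20, 25, 36, z, w, 33), (20, 25, 36, z, x, 18)}.
Joining (S JOIN R) and Q on A yields {(14, 16, 24, t, a, 18, 32), (14, 16, 24, t, r, 27, 27), (14, 16, 24, t, w, 24, 21), (14, 16, 24, t, w, 24, 24), (14, 16, 24, t, y, 5, 11), (14, 29, 18, s, a, 18, 32), (14, 29, 18, s, r, 27, 27), (14, 29, 18, s, w, 24, 21), (14, 29, 18, s, w, 24, 24), (14, 29, 18, s, y, 5, 11), (14, 5, 5, s, a, 18, 32), (14, 5, 5, s, r, 27, 27), (14, 5, 5, s, w, 24, 21), (14, 5, 5, s, w, 24, 24), (14, 5, 5, s, y, 5, 11), (14, 8, 31, u, a, 18, 32), (14, 8, 31, u, r, 27, 27), (14, 8, 31, u, w, 24, 21), (14, 8, 31, u, w, 24, 24), (14, 8, 31, u, y, 5, 11), (20, 24, 35, a, x, 18, 32), (20, 25, 36, z, x, 18, 32)}.
π_{C, A} gives {(11, 5), (21, 24), (24, 24), (27, 27), (32, 18)} (17 duplicate(s) eliminated).
σ[A ≥ 6]: keep tuples satisfying A ≥ 6 → {(21, 24), (24, 24), (27, 27), (32, 18)}
π_{C} gives {21, 24, 27, 32}.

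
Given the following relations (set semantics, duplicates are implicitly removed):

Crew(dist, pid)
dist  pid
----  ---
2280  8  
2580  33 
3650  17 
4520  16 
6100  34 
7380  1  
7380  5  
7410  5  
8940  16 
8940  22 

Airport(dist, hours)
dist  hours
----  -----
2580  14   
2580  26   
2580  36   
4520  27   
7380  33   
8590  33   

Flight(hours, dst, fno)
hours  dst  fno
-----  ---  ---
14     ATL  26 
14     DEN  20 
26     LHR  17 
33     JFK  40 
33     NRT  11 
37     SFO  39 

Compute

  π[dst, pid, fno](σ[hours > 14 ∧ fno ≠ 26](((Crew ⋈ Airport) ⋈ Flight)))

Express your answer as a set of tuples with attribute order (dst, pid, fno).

{(JFK, 1, 40), (JFK, 5, 40), (LHR, 33, 17), (NRT, 1, 11), (NRT, 5, 11)}

Natural join on dist: {(2580, 33, 14), (2580, 33, 26), (2580, 33, 36), (4520, 16, 27), (7380, 1, 33), (7380, 5, 33)}
Natural join on hours: {(2580, 33, 14, ATL, 26), (2580, 33, 14, DEN, 20), (2580, 33, 26, LHR, 17), (7380, 1, 33, JFK, 40), (7380, 1, 33, NRT, 11), (7380, 5, 33, JFK, 40), (7380, 5, 33, NRT, 11)}
σ[hours > 14 ∧ fno ≠ 26]: keep tuples satisfying hours > 14 ∧ fno ≠ 26 → {(2580, 33, 26, LHR, 17), (7380, 1, 33, JFK, 40), (7380, 1, 33, NRT, 11), (7380, 5, 33, JFK, 40), (7380, 5, 33, NRT, 11)}
Projecting to dst, pid, fno: {(JFK, 1, 40), (JFK, 5, 40), (LHR, 33, 17), (NRT, 1, 11), (NRT, 5, 11)}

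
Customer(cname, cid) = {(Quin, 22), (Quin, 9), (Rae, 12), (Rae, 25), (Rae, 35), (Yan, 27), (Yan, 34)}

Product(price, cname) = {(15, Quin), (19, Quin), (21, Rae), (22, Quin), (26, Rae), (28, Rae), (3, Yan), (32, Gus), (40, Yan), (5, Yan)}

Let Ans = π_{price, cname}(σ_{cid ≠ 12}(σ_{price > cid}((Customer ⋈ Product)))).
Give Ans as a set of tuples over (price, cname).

Natural join on cname: {(Quin, 22, 15), (Quin, 22, 19), (Quin, 22, 22), (Quin, 9, 15), (Quin, 9, 19), (Quin, 9, 22), (Rae, 12, 21), (Rae, 12, 26), (Rae, 12, 28), (Rae, 25, 21), (Rae, 25, 26), (Rae, 25, 28), (Rae, 35, 21), (Rae, 35, 26), (Rae, 35, 28), (Yan, 27, 3), (Yan, 27, 40), (Yan, 27, 5), (Yan, 34, 3), (Yan, 34, 40), (Yan, 34, 5)}
σ[price > cid]: keep tuples satisfying price > cid → {(Quin, 9, 15), (Quin, 9, 19), (Quin, 9, 22), (Rae, 12, 21), (Rae, 12, 26), (Rae, 12, 28), (Rae, 25, 26), (Rae, 25, 28), (Yan, 27, 40), (Yan, 34, 40)}
σ[cid ≠ 12]: keep tuples satisfying cid ≠ 12 → {(Quin, 9, 15), (Quin, 9, 19), (Quin, 9, 22), (Rae, 25, 26), (Rae, 25, 28), (Yan, 27, 40), (Yan, 34, 40)}
π_{price, cname} gives {(15, Quin), (19, Quin), (22, Quin), (26, Rae), (28, Rae), (40, Yan)} (1 duplicate(s) eliminated).

{(15, Quin), (19, Quin), (22, Quin), (26, Rae), (28, Rae), (40, Yan)}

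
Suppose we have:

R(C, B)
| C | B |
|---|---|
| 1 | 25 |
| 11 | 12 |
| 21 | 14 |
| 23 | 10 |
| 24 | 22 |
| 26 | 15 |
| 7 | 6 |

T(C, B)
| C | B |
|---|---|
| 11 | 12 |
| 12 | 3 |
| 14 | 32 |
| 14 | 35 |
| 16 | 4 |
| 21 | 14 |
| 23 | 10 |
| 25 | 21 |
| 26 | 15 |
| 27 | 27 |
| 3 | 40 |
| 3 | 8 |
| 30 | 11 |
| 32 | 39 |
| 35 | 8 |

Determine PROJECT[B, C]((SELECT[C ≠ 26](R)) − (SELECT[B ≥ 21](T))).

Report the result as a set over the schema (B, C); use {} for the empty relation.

σ[C ≠ 26]: keep tuples satisfying C ≠ 26 → {(1, 25), (11, 12), (21, 14), (23, 10), (24, 22), (7, 6)}
σ[B ≥ 21]: keep tuples satisfying B ≥ 21 → {(14, 32), (14, 35), (25, 21), (27, 27), (3, 40), (32, 39)}
Taking the difference: {(1, 25), (11, 12), (21, 14), (23, 10), (24, 22), (7, 6)}
Projecting to B, C: {(10, 23), (12, 11), (14, 21), (22, 24), (25, 1), (6, 7)}

{(10, 23), (12, 11), (14, 21), (22, 24), (25, 1), (6, 7)}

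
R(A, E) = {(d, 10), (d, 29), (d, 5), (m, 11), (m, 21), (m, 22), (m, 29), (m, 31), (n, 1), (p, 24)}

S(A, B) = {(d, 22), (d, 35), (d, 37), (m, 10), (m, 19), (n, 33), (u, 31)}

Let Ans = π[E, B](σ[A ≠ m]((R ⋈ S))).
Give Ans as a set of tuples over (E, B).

{(1, 33), (10, 22), (10, 35), (10, 37), (29, 22), (29, 35), (29, 37), (5, 22), (5, 35), (5, 37)}

Joining R and S on A yields {(d, 10, 22), (d, 10, 35), (d, 10, 37), (d, 29, 22), (d, 29, 35), (d, 29, 37), (d, 5, 22), (d, 5, 35), (d, 5, 37), (m, 11, 10), (m, 11, 19), (m, 21, 10), (m, 21, 19), (m, 22, 10), (m, 22, 19), (m, 29, 10), (m, 29, 19), (m, 31, 10), (m, 31, 19), (n, 1, 33)}.
Selection A ≠ m: {(d, 10, 22), (d, 10, 35), (d, 10, 37), (d, 29, 22), (d, 29, 35), (d, 29, 37), (d, 5, 22), (d, 5, 35), (d, 5, 37), (n, 1, 33)}
π[E, B]: project onto (E, B) → {(1, 33), (10, 22), (10, 35), (10, 37), (29, 22), (29, 35), (29, 37), (5, 22), (5, 35), (5, 37)}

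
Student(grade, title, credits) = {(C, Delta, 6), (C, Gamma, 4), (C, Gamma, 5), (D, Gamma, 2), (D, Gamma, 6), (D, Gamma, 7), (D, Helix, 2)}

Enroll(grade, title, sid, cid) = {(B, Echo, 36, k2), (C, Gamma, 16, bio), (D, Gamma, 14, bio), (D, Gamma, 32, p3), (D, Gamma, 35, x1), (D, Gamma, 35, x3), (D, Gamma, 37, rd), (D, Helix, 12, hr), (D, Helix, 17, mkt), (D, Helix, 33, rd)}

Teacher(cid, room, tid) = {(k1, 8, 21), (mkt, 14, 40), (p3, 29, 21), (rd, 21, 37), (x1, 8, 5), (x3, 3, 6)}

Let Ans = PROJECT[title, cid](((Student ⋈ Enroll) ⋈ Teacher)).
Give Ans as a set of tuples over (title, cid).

{(Gamma, p3), (Gamma, rd), (Gamma, x1), (Gamma, x3), (Helix, mkt), (Helix, rd)}

Student ⋈ Enroll (natural join on grade, title): {(C, Gamma, 4, 16, bio), (C, Gamma, 5, 16, bio), (D, Gamma, 2, 14, bio), (D, Gamma, 2, 32, p3), (D, Gamma, 2, 35, x1), (D, Gamma, 2, 35, x3), (D, Gamma, 2, 37, rd), (D, Gamma, 6, 14, bio), (D, Gamma, 6, 32, p3), (D, Gamma, 6, 35, x1), (D, Gamma, 6, 35, x3), (D, Gamma, 6, 37, rd), (D, Gamma, 7, 14, bio), (D, Gamma, 7, 32, p3), (D, Gamma, 7, 35, x1), (D, Gamma, 7, 35, x3), (D, Gamma, 7, 37, rd), (D, Helix, 2, 12, hr), (D, Helix, 2, 17, mkt), (D, Helix, 2, 33, rd)}
(Student ⋈ Enroll) ⋈ Teacher (natural join on cid): {(D, Gamma, 2, 32, p3, 29, 21), (D, Gamma, 2, 35, x1, 8, 5), (D, Gamma, 2, 35, x3, 3, 6), (D, Gamma, 2, 37, rd, 21, 37), (D, Gamma, 6, 32, p3, 29, 21), (D, Gamma, 6, 35, x1, 8, 5), (D, Gamma, 6, 35, x3, 3, 6), (D, Gamma, 6, 37, rd, 21, 37), (D, Gamma, 7, 32, p3, 29, 21), (D, Gamma, 7, 35, x1, 8, 5), (D, Gamma, 7, 35, x3, 3, 6), (D, Gamma, 7, 37, rd, 21, 37), (D, Helix, 2, 17, mkt, 14, 40), (D, Helix, 2, 33, rd, 21, 37)}
Projecting to title, cid (8 duplicate(s) eliminated): {(Gamma, p3), (Gamma, rd), (Gamma, x1), (Gamma, x3), (Helix, mkt), (Helix, rd)}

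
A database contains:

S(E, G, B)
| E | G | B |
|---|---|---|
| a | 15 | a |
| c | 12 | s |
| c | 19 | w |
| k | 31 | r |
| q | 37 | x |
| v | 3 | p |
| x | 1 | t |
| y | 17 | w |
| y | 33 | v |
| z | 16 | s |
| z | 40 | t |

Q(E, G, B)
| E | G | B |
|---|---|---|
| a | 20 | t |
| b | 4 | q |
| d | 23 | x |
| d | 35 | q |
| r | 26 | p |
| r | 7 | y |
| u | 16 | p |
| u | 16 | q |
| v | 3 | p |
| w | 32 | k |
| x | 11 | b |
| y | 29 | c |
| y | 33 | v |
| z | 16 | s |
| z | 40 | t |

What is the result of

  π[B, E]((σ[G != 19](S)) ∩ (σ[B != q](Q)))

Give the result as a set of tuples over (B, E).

Selection G != 19: {(a, 15, a), (c, 12, s), (k, 31, r), (q, 37, x), (v, 3, p), (x, 1, t), (y, 17, w), (y, 33, v), (z, 16, s), (z, 40, t)}
Selection B != q: {(a, 20, t), (d, 23, x), (r, 26, p), (r, 7, y), (u, 16, p), (v, 3, p), (w, 32, k), (x, 11, b), (y, 29, c), (y, 33, v), (z, 16, s), (z, 40, t)}
Taking the intersection: {(v, 3, p), (y, 33, v), (z, 16, s), (z, 40, t)}
Keep only column(s) B, E: {(p, v), (s, z), (t, z), (v, y)}

{(p, v), (s, z), (t, z), (v, y)}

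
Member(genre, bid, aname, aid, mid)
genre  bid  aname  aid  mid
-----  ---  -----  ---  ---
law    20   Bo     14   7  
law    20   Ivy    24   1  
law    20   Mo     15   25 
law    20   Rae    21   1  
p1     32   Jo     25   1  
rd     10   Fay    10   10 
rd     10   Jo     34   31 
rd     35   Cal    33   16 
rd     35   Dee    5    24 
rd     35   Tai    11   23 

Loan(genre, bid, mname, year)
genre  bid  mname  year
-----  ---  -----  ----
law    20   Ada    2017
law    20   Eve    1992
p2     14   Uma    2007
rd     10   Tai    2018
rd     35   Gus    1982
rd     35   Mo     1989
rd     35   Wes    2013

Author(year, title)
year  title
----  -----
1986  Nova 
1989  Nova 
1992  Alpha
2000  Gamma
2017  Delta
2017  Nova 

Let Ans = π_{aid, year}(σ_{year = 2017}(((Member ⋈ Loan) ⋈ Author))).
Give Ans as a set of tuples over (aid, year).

Member ⋈ Loan (natural join on genre, bid): {(law, 20, Bo, 14, 7, Ada, 2017), (law, 20, Bo, 14, 7, Eve, 1992), (law, 20, Ivy, 24, 1, Ada, 2017), (law, 20, Ivy, 24, 1, Eve, 1992), (law, 20, Mo, 15, 25, Ada, 2017), (law, 20, Mo, 15, 25, Eve, 1992), (law, 20, Rae, 21, 1, Ada, 2017), (law, 20, Rae, 21, 1, Eve, 1992), (rd, 10, Fay, 10, 10, Tai, 2018), (rd, 10, Jo, 34, 31, Tai, 2018), (rd, 35, Cal, 33, 16, Gus, 1982), (rd, 35, Cal, 33, 16, Mo, 1989), (rd, 35, Cal, 33, 16, Wes, 2013), (rd, 35, Dee, 5, 24, Gus, 1982), (rd, 35, Dee, 5, 24, Mo, 1989), (rd, 35, Dee, 5, 24, Wes, 2013), (rd, 35, Tai, 11, 23, Gus, 1982), (rd, 35, Tai, 11, 23, Mo, 1989), (rd, 35, Tai, 11, 23, Wes, 2013)}
(Member ⋈ Loan) ⋈ Author (natural join on year): {(law, 20, Bo, 14, 7, Ada, 2017, Delta), (law, 20, Bo, 14, 7, Ada, 2017, Nova), (law, 20, Bo, 14, 7, Eve, 1992, Alpha), (law, 20, Ivy, 24, 1, Ada, 2017, Delta), (law, 20, Ivy, 24, 1, Ada, 2017, Nova), (law, 20, Ivy, 24, 1, Eve, 1992, Alpha), (law, 20, Mo, 15, 25, Ada, 2017, Delta), (law, 20, Mo, 15, 25, Ada, 2017, Nova), (law, 20, Mo, 15, 25, Eve, 1992, Alpha), (law, 20, Rae, 21, 1, Ada, 2017, Delta), (law, 20, Rae, 21, 1, Ada, 2017, Nova), (law, 20, Rae, 21, 1, Eve, 1992, Alpha), (rd, 35, Cal, 33, 16, Mo, 1989, Nova), (rd, 35, Dee, 5, 24, Mo, 1989, Nova), (rd, 35, Tai, 11, 23, Mo, 1989, Nova)}
Filtering on year = 2017 leaves {(law, 20, Bo, 14, 7, Ada, 2017, Delta), (law, 20, Bo, 14, 7, Ada, 2017, Nova), (law, 20, Ivy, 24, 1, Ada, 2017, Delta), (law, 20, Ivy, 24, 1, Ada, 2017, Nova), (law, 20, Mo, 15, 25, Ada, 2017, Delta), (law, 20, Mo, 15, 25, Ada, 2017, Nova), (law, 20, Rae, 21, 1, Ada, 2017, Delta), (law, 20, Rae, 21, 1, Ada, 2017, Nova)}.
Projecting to aid, year (4 duplicate(s) eliminated): {(14, 2017), (15, 2017), (21, 2017), (24, 2017)}

{(14, 2017), (15, 2017), (21, 2017), (24, 2017)}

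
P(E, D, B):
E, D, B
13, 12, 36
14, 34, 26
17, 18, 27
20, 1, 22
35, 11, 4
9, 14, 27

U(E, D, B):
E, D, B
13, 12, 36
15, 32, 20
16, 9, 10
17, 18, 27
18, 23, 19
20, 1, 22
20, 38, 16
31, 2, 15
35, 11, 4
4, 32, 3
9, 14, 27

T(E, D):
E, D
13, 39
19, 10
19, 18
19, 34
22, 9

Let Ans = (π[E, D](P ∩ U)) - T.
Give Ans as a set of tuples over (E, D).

Intersection: {(13, 12, 36), (14, 34, 26), (17, 18, 27), (20, 1, 22), (35, 11, 4), (9, 14, 27)} with {(13, 12, 36), (15, 32, 20), (16, 9, 10), (17, 18, 27), (18, 23, 19), (20, 1, 22), (20, 38, 16), (31, 2, 15), (35, 11, 4), (4, 32, 3), (9, 14, 27)} → {(13, 12, 36), (17, 18, 27), (20, 1, 22), (35, 11, 4), (9, 14, 27)}
Keep only column(s) E, D: {(13, 12), (17, 18), (20, 1), (35, 11), (9, 14)}
Difference: {(13, 12), (17, 18), (20, 1), (35, 11), (9, 14)} with {(13, 39), (19, 10), (19, 18), (19, 34), (22, 9)} → {(13, 12), (17, 18), (20, 1), (35, 11), (9, 14)}

{(13, 12), (17, 18), (20, 1), (35, 11), (9, 14)}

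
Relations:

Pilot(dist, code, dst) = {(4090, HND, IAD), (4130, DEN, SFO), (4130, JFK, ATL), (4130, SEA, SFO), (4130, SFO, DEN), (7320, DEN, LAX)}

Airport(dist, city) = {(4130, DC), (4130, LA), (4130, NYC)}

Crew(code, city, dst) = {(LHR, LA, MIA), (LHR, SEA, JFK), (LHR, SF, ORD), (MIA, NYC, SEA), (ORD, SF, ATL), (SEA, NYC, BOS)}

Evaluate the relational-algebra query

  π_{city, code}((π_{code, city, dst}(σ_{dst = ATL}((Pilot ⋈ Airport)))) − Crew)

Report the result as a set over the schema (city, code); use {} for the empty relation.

Natural join on dist: {(4130, DEN, SFO, DC), (4130, DEN, SFO, LA), (4130, DEN, SFO, NYC), (4130, JFK, ATL, DC), (4130, JFK, ATL, LA), (4130, JFK, ATL, NYC), (4130, SEA, SFO, DC), (4130, SEA, SFO, LA), (4130, SEA, SFO, NYC), (4130, SFO, DEN, DC), (4130, SFO, DEN, LA), (4130, SFO, DEN, NYC)}
Apply σ_{dst = ATL}; surviving tuples: {(4130, JFK, ATL, DC), (4130, JFK, ATL, LA), (4130, JFK, ATL, NYC)}
π_{code, city, dst} gives {(JFK, DC, ATL), (JFK, LA, ATL), (JFK, NYC, ATL)}.
Difference: {(JFK, DC, ATL), (JFK, LA, ATL), (JFK, NYC, ATL)} with {(LHR, LA, MIA), (LHR, SEA, JFK), (LHR, SF, ORD), (MIA, NYC, SEA), (ORD, SF, ATL), (SEA, NYC, BOS)} → {(JFK, DC, ATL), (JFK, LA, ATL), (JFK, NYC, ATL)}
π_{city, code} gives {(DC, JFK), (LA, JFK), (NYC, JFK)}.

{(DC, JFK), (LA, JFK), (NYC, JFK)}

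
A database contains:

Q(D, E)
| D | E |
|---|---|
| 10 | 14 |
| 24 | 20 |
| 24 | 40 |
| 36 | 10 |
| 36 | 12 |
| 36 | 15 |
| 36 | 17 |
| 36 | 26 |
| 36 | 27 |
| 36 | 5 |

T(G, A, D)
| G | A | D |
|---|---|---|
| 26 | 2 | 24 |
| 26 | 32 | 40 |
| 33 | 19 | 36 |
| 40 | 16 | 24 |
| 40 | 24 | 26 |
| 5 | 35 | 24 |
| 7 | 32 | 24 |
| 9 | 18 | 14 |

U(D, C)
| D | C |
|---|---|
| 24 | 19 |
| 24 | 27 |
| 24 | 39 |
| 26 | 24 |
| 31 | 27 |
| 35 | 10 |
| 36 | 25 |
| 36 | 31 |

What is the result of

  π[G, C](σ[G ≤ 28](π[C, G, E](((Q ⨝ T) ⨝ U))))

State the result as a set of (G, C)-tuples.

Natural join on D: {(24, 20, 26, 2), (24, 20, 40, 16), (24, 20, 5, 35), (24, 20, 7, 32), (24, 40, 26, 2), (24, 40, 40, 16), (24, 40, 5, 35), (24, 40, 7, 32), (36, 10, 33, 19), (36, 12, 33, 19), (36, 15, 33, 19), (36, 17, 33, 19), (36, 26, 33, 19), (36, 27, 33, 19), (36, 5, 33, 19)}
Natural join on D: {(24, 20, 26, 2, 19), (24, 20, 26, 2, 27), (24, 20, 26, 2, 39), (24, 20, 40, 16, 19), (24, 20, 40, 16, 27), (24, 20, 40, 16, 39), (24, 20, 5, 35, 19), (24, 20, 5, 35, 27), (24, 20, 5, 35, 39), (24, 20, 7, 32, 19), (24, 20, 7, 32, 27), (24, 20, 7, 32, 39), (24, 40, 26, 2, 19), (24, 40, 26, 2, 27), (24, 40, 26, 2, 39), (24, 40, 40, 16, 19), (24, 40, 40, 16, 27), (24, 40, 40, 16, 39), (24, 40, 5, 35, 19), (24, 40, 5, 35, 27), (24, 40, 5, 35, 39), (24, 40, 7, 32, 19), (24, 40, 7, 32, 27), (24, 40, 7, 32, 39), (36, 10, 33, 19, 25), (36, 10, 33, 19, 31), (36, 12, 33, 19, 25), (36, 12, 33, 19, 31), (36, 15, 33, 19, 25), (36, 15, 33, 19, 31), (36, 17, 33, 19, 25), (36, 17, 33, 19, 31), (36, 26, 33, 19, 25), (36, 26, 33, 19, 31), (36, 27, 33, 19, 25), (36, 27, 33, 19, 31), (36, 5, 33, 19, 25), (36, 5, 33, 19, 31)}
π[C, G, E]: project onto (C, G, E) → {(19, 26, 20), (19, 26, 40), (19, 40, 20), (19, 40, 40), (19, 5, 20), (19, 5, 40), (19, 7, 20), (19, 7, 40), (25, 33, 10), (25, 33, 12), (25, 33, 15), (25, 33, 17), (25, 33, 26), (25, 33, 27), (25, 33, 5), (27, 26, 20), (27, 26, 40), (27, 40, 20), (27, 40, 40), (27, 5, 20), (27, 5, 40), (27, 7, 20), (27, 7, 40), (31, 33, 10), (31, 33, 12), (31, 33, 15), (31, 33, 17), (31, 33, 26), (31, 33, 27), (31, 33, 5), (39, 26, 20), (39, 26, 40), (39, 40, 20), (39, 40, 40), (39, 5, 20), (39, 5, 40), (39, 7, 20), (39, 7, 40)}
Filtering on G ≤ 28 leaves {(19, 26, 20), (19, 26, 40), (19, 5, 20), (19, 5, 40), (19, 7, 20), (19, 7, 40), (27, 26, 20), (27, 26, 40), (27, 5, 20), (27, 5, 40), (27, 7, 20), (27, 7, 40), (39, 26, 20), (39, 26, 40), (39, 5, 20), (39, 5, 40), (39, 7, 20), (39, 7, 40)}.
π[G, C]: project onto (G, C) (9 duplicate(s) eliminated) → {(26, 19), (26, 27), (26, 39), (5, 19), (5, 27), (5, 39), (7, 19), (7, 27), (7, 39)}

{(26, 19), (26, 27), (26, 39), (5, 19), (5, 27), (5, 39), (7, 19), (7, 27), (7, 39)}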